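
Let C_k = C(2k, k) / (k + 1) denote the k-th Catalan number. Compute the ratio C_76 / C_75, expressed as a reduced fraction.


Using C_k = (2k)! / (k! (k+1)!), the ratio C_{k+1}/C_k simplifies to
C_{k+1}/C_k = [(2k+2)! / ((k+1)! (k+2)!)] * [k! (k+1)! / (2k)!]
 = (2k+2)(2k+1) / ((k+1)(k+2)) = 2(2k+1) / (k+2).
For k = 75: 2(2*75 + 1) / (75 + 2) = 302/77 = 302/77.

302/77


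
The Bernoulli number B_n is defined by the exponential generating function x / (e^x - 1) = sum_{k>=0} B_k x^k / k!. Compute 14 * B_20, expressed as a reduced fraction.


Bernoulli numbers can also be computed recursively via B_0 = 1 and sum_{j=0}^{m} C(m+1, j) B_j = 0 for m >= 1. Odd-index Bernoulli numbers vanish for k >= 3.
Computing B_20 = -174611/330, so 14 * B_20 = 14 * -174611/330 = -1222277/165.

-1222277/165


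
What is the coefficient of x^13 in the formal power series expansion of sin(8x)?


The Maclaurin series is sin(t) = sum_{k>=0} (-1)^k t^(2k+1) / (2k+1)!, so substituting t = 8x, only odd powers of x are nonzero, with coefficient of x^(2k+1) equal to (-1)^k 8^(2k+1) / (2k+1)!.
Write 13 = 2*6 + 1, giving the coefficient (-1)^6 * 8^13 / 13! = 549755813888/6227020800 = 536870912/6081075.

536870912/6081075


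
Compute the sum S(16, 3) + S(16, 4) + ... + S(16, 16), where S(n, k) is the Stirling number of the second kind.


By definition, S(n, k) counts partitions of an n-set into exactly k nonempty blocks.
Computing row n = 16 for k = 3..16:
S(16, k): 7141686, 171798901, 1096190550, 2734926558, 3281882604, 2141764053, 820784250, 193754990, 28936908, 2757118, 165620, 6020, 120, 1
Sum = 10480109379.

10480109379


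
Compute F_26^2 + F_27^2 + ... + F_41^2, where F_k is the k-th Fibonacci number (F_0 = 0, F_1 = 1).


There is a standard identity sum_{k=0}^{N} F_k^2 = F_N * F_{N+1} (proved inductively from the telescoping relation F_k^2 = F_k F_{k+1} - F_{k-1} F_k). Then
sum_{k=26}^{41} F_k^2 = F_41 F_42 - F_25 F_26.
Computing: F_41 = 165580141, F_42 = 267914296, F_25 = 75025, F_26 = 121393.
Sum = 165580141 * 267914296 - 75025 * 121393 = 44361277800085911.

44361277800085911


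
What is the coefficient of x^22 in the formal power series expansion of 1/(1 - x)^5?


The negative binomial / multiset identity is
1/(1 - x)^r = sum_{k>=0} C(k + r - 1, r - 1) x^k.
Here r = 5 and k = 22, so the coefficient is
C(22 + 4, 4) = C(26, 4)
= 14950

14950


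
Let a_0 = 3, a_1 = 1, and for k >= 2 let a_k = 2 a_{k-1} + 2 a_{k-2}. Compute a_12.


Iterating the recurrence forward:
a_0 = 3
a_1 = 1
a_2 = 2*1 + 2*3 = 8
a_3 = 2*8 + 2*1 = 18
a_4 = 2*18 + 2*8 = 52
a_5 = 2*52 + 2*18 = 140
a_6 = 2*140 + 2*52 = 384
a_7 = 2*384 + 2*140 = 1048
a_8 = 2*1048 + 2*384 = 2864
a_9 = 2*2864 + 2*1048 = 7824
a_10 = 2*7824 + 2*2864 = 21376
a_11 = 2*21376 + 2*7824 = 58400
a_12 = 2*58400 + 2*21376 = 159552
So a_12 = 159552.

159552


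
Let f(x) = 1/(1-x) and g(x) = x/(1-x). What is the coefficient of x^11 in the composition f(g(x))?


First simplify the composition: f(g(x)) = 1/(1 - x/(1-x)) = (1-x)/((1-x) - x) = (1-x)/(1-2x).
Now extract the coefficient. Write (1-x)/(1-2x) = 1/(1-2x) - x/(1-2x).
The coefficient of x^n in 1/(1-2x) is 2^n, and in x/(1-2x) is 2^(n-1) (for n >= 1).
So the coefficient of x^11 is 2^11 - 2^10 = 2048 - 1024 = 1024.

1024


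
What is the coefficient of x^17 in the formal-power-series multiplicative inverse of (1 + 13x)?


The inverse is 1/(1 + 13x). Apply the geometric identity 1/(1 - y) = sum_{k>=0} y^k with y = -13x:
1/(1 + 13x) = sum_{k>=0} (-13)^k x^k.
So the coefficient of x^17 is (-13)^17 = -8650415919381337933.

-8650415919381337933


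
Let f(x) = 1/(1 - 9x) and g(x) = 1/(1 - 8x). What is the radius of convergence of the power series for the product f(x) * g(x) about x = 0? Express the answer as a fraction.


The radius of 1/(1 - 9x) is 1/9 (nearest singularity at x = 1/9), and the radius of 1/(1 - 8x) is 1/8.
The product f(x)*g(x) = 1/((1 - 9x)(1 - 8x)) has singularities at both 1/9 and 1/8, so its radius of convergence is the distance to the nearest one:
min(1/9, 1/8) = 1/9.

1/9


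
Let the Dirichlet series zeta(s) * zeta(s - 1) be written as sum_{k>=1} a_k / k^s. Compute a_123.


Convolution gives a_k = sum_{d | k} d * 1 = sum_{d | k} d = sigma(k), the sum of positive divisors of k.
For k = 123, the divisors are 1, 3, 41, 123, so
sigma(123) = 1 + 3 + 41 + 123 = 168.

168


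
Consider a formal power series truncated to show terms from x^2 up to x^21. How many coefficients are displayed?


From x^2 to x^21 inclusive, the count is 21 - 2 + 1 = 20.

20


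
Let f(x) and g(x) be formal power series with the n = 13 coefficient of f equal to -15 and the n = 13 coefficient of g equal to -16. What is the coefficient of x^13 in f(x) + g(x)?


Addition of formal power series is termwise.
The coefficient of x^13 in f + g = -15 + -16
= -31

-31


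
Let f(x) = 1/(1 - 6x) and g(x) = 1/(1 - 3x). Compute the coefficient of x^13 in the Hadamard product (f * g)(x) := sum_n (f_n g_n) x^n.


f has coefficients f_k = 6^k and g has coefficients g_k = 3^k, so the Hadamard product has coefficient (f*g)_k = 6^k * 3^k = 18^k.
For k = 13: 18^13 = 20822964865671168.

20822964865671168


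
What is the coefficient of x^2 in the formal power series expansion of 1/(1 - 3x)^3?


The general identity 1/(1 - c x)^r = sum_{k>=0} c^k C(k + r - 1, r - 1) x^k follows by substituting y = c x into 1/(1 - y)^r = sum_{k>=0} C(k + r - 1, r - 1) y^k.
For c = 3, r = 3, k = 2:
3^2 * C(4, 2) = 9 * 6 = 54.

54


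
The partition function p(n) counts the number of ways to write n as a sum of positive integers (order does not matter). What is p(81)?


Using the generating function prod_{k>=1} 1/(1-x^k), we compute p(81).
By dynamic programming over parts 1 through 81:
p(81) = 18004327

18004327


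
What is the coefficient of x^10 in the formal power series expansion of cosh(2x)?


The Maclaurin series is cosh(t) = sum_{m>=0} t^(2m) / (2m)!, so substituting t = 2x, only even powers of x are nonzero, with coefficient of x^(2m) equal to 2^(2m) / (2m)!.
For x^10 the coefficient is 2^10/10! = 1024/3628800 = 4/14175.

4/14175


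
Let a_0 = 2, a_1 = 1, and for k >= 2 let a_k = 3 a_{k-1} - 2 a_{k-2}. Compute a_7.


Iterating the recurrence forward:
a_0 = 2
a_1 = 1
a_2 = 3*1 - 2*2 = -1
a_3 = 3*-1 - 2*1 = -5
a_4 = 3*-5 - 2*-1 = -13
a_5 = 3*-13 - 2*-5 = -29
a_6 = 3*-29 - 2*-13 = -61
a_7 = 3*-61 - 2*-29 = -125
So a_7 = -125.

-125


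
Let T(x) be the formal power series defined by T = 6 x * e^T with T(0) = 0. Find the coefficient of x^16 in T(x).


Apply the Lagrange inversion formula: if T = 6 x * phi(T) with phi(t) = e^t, then
[x^n] T = 6^n * (1/n) [t^(n-1)] phi(t)^n = 6^n * (1/n) [t^(n-1)] e^(n t) = 6^n * (1/n) * n^(n-1) / (n-1)! = 6^n * n^(n-1) / n!.
When c = 1 this is the Cayley count of rooted labeled trees on n vertices, divided by n!.
For n = 16: 6^16 * 16^15 / 16! = 2821109907456 * 1152921504606846976/20922789888000 = 136157723851059414171648/875875.

136157723851059414171648/875875


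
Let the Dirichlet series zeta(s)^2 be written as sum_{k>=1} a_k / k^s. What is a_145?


The Dirichlet convolution of the constant function 1 with itself gives (1 * 1)(k) = sum_{d | k} 1 = d(k), the number of positive divisors of k.
Since zeta(s) = sum_{k>=1} 1/k^s, we have zeta(s)^2 = sum_{k>=1} d(k)/k^s, so a_k = d(k).
For k = 145: the divisors are 1, 5, 29, 145.
Count = 4.

4


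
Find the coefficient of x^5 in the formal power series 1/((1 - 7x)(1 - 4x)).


By partial fractions or Cauchy convolution:
The coefficient equals sum_{k=0}^{5} 7^k * 4^(5-k).
= 37851

37851


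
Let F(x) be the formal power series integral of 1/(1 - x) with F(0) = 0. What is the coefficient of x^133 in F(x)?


1/(1 - x) = sum_{k>=0} x^k. Integrating termwise and using F(0) = 0 gives
F(x) = sum_{k>=0} x^(k+1) / (k+1) = sum_{m>=1} x^m / m = -ln(1 - x).
So the coefficient of x^133 is 1/133 = 1/133.

1/133


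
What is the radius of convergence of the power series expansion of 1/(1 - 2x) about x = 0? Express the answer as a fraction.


Expanding 1/(1 - 2x) = sum_{k>=0} 2^k x^k, the series converges when |2x| < 1, i.e., |x| < 1/2.
So the radius of convergence is 1/2 = 1/2.

1/2


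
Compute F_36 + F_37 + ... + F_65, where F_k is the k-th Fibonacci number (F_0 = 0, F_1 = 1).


Use the identity sum_{k=0}^{N} F_k = F_{N+2} - 1 (which follows from F_{k+2} - F_{k+1} = F_k). Then
sum_{k=36}^{65} F_k = (F_{67} - 1) - (F_{37} - 1) = F_{67} - F_{37}.
Computing: F_{67} = 44945570212853, F_{37} = 24157817, so
Sum = 44945570212853 - 24157817 = 44945546055036.

44945546055036


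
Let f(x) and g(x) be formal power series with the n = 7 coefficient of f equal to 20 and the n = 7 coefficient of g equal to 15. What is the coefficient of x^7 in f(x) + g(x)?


Addition of formal power series is termwise.
The coefficient of x^7 in f + g = 20 + 15
= 35

35


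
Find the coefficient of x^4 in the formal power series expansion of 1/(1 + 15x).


Write 1/(1 + c x) = 1/(1 - (-c) x) and apply the geometric-series identity
1/(1 - y) = sum_{k>=0} y^k to get 1/(1 + c x) = sum_{k>=0} (-c)^k x^k.
So the coefficient of x^k is (-c)^k = (-1)^k * c^k.
Here c = 15 and k = 4:
(-15)^4 = 1 * 50625 = 50625

50625


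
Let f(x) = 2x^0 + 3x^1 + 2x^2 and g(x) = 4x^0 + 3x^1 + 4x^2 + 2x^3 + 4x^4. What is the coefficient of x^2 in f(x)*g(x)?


Cauchy product at x^2:
2*4 + 3*3 + 2*4
= 25

25


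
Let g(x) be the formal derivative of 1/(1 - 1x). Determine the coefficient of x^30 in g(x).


Differentiate termwise: d/dx sum_{k>=0} 1^k x^k = sum_{k>=1} k 1^k x^(k-1) = sum_{j>=0} (j+1) 1^(j+1) x^j.
Equivalently, d/dx [1/(1 - 1x)] = 1/(1 - 1x)^2.
For j = 30: 31 * 1^31 = 31 * 1 = 31.

31


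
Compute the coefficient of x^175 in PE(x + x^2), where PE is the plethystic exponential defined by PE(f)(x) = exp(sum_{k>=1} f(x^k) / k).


With f(x) = x + x^2, the exponent is sum_{k>=1} (x^k + x^(2k)) / k = -ln(1 - x) - ln(1 - x^2). Exponentiating:
PE(x + x^2) = 1 / ((1 - x)(1 - x^2)).
This is the generating function for partitions of n into parts of size 1 or 2. The number of 2's can be any j in 0..87, and the rest are 1's, so
[x^175] = floor(175/2) + 1 = 88.

88


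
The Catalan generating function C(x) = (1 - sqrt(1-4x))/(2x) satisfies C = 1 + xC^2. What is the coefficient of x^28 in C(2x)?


Substituting x -> 2x scales the n-th coefficient by 2^n, so [x^28] C(2x) = 2^28 * C_28.
C_28 = C(2*28, 28)/(29) = 7648690600760440/29 = 263747951750360.
So 2^28 * 263747951750360 = 268435456 * 263747951750360 = 70799301697173884764160.

70799301697173884764160


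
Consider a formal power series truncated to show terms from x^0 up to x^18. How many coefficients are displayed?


From x^0 to x^18 inclusive, the count is 18 - 0 + 1 = 19.

19


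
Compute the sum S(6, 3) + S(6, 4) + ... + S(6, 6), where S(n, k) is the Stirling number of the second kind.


By definition, S(n, k) counts partitions of an n-set into exactly k nonempty blocks.
Computing row n = 6 for k = 3..6:
S(6, k): 90, 65, 15, 1
Sum = 171.

171


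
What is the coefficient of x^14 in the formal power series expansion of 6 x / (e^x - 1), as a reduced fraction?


The exponential generating function for Bernoulli numbers is
x / (e^x - 1) = sum_{k>=0} B_k x^k / k!.
So the coefficient of x^14 in 6 x / (e^x - 1) is 6 B_14 / 14!.
Computing: B_14 = 7/6, 14! = 87178291200, giving
6 * 7/6 / 87178291200 = 1/12454041600.

1/12454041600


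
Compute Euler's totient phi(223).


phi(n) counts integers in [1, n] coprime to n. Using the multiplicative formula phi(n) = n * prod_{p | n} (1 - 1/p):
223 = 223, so
phi(223) = 223 * (1 - 1/223) = 222.

222


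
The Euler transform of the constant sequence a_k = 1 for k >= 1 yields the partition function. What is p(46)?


The Euler transform converts the sequence a_k = 1 into the number of integer partitions.
Using the recurrence or dynamic programming:
p(46) = 105558

105558


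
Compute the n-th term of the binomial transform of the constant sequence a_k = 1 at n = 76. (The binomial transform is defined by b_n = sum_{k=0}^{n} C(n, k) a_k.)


With a_k = 1 for all k, b_n = sum_{k=0}^{n} C(n, k) = 2^n by the binomial theorem.
For n = 76: 2^76 = 75557863725914323419136.

75557863725914323419136


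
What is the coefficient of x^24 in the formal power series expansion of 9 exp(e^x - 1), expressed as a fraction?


exp(e^x - 1) is the exponential generating function for the Bell numbers Bell_k: exp(e^x - 1) = sum_{k>=0} Bell_k x^k / k!.
So the coefficient of x^24 in 9 exp(e^x - 1) is 9 Bell_24 / 24!.
Computing: Bell_24 = 445958869294805289 and 24! = 620448401733239439360000, giving
9 * 445958869294805289/620448401733239439360000 = 148652956431601763/22979570434564423680000.

148652956431601763/22979570434564423680000


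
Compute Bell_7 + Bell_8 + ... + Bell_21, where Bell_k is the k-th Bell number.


Recall Bell_k counts set partitions of a k-set (with Bell_0 = 1 by convention).
Bell_7 through Bell_21: 877, 4140, 21147, 115975, 678570, 4213597, 27644437, 190899322, 1382958545, 10480142147, 82864869804, 682076806159, 5832742205057, 51724158235372, 474869816156751
Sum = 877 + 4140 + 21147 + 115975 + 678570 + 4213597 + 27644437 + 190899322 + 1382958545 + 10480142147 + 82864869804 + 682076806159 + 5832742205057 + 51724158235372 + 474869816156751 = 533203744951900.

533203744951900


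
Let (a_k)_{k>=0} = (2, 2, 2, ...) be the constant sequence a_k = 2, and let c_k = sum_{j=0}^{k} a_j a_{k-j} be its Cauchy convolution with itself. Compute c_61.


Since a_j = 2 for all j >= 0, the convolution sum becomes
c_k = sum_{j=0}^{k} 2 * 2 = 4 * (k + 1).
Equivalently, the generating function of (a_k) is 2/(1 - x) and its square is 4/(1 - x)^2 = sum_{k>=0} 4(k + 1) x^k.
For k = 61: 4 * 62 = 248.

248


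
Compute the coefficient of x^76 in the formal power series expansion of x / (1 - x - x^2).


Let f(x) = sum_{k>=0} a_k x^k. Multiplying f(x) * (1 - x - x^2) = x and matching coefficients gives a_0 = 0, a_1 = 1, and a_k = a_{k-1} + a_{k-2} for k >= 2. These are the Fibonacci numbers F_k.
Iterating from F_0 = 0, F_1 = 1:
F_0=0, F_1=1, F_2=1, F_3=2, F_4=3, F_5=5, F_6=8, F_7=13, F_8=21, F_9=34, ...
F_76 = 3416454622906707.

3416454622906707


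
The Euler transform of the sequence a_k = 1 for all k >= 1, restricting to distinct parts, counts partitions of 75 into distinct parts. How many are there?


Partitions of 75 into distinct parts can be computed via generating function.
Product (1+x)(1+x^2)(1+x^3)...
The coefficient of x^75 = 48446

48446


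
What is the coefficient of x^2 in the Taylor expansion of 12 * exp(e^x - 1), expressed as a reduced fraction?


exp(e^x - 1) = sum_{k>=0} Bell_k x^k / k!, where Bell_k is the k-th Bell number.
So the coefficient of x^2 is 12 * Bell_2 / 2!.
Computing: Bell_2 = 2 and 2! = 2, giving
12 * 2/2 = 12.

12


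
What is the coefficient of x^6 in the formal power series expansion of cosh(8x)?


The Maclaurin series is cosh(t) = sum_{m>=0} t^(2m) / (2m)!, so substituting t = 8x, only even powers of x are nonzero, with coefficient of x^(2m) equal to 8^(2m) / (2m)!.
For x^6 the coefficient is 8^6/6! = 262144/720 = 16384/45.

16384/45


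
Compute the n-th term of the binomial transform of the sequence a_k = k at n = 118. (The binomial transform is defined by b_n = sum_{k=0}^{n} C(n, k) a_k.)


With a_k = k, b_n = sum_{k=0}^{n} C(n, k) k. Using k * C(n, k) = n * C(n-1, k-1) gives b_n = n * sum_{k>=1} C(n-1, k-1) = n * 2^(n-1).
For n = 118: 118 * 2^117 = 118 * 166153499473114484112975882535043072 = 19606112937827509125331154139135082496.

19606112937827509125331154139135082496


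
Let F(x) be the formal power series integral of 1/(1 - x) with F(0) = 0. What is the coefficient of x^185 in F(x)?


1/(1 - x) = sum_{k>=0} x^k. Integrating termwise and using F(0) = 0 gives
F(x) = sum_{k>=0} x^(k+1) / (k+1) = sum_{m>=1} x^m / m = -ln(1 - x).
So the coefficient of x^185 is 1/185 = 1/185.

1/185


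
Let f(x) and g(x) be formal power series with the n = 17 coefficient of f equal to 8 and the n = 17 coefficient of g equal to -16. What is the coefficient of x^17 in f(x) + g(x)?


Addition of formal power series is termwise.
The coefficient of x^17 in f + g = 8 + -16
= -8

-8


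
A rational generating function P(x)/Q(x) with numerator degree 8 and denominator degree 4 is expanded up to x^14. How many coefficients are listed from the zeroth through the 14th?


Expanding up to x^14 gives the coefficients for x^0, x^1, ..., x^14.
That is 14 + 1 = 15 coefficients in total.

15


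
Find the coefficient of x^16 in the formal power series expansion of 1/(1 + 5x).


Write 1/(1 + c x) = 1/(1 - (-c) x) and apply the geometric-series identity
1/(1 - y) = sum_{k>=0} y^k to get 1/(1 + c x) = sum_{k>=0} (-c)^k x^k.
So the coefficient of x^k is (-c)^k = (-1)^k * c^k.
Here c = 5 and k = 16:
(-5)^16 = 1 * 152587890625 = 152587890625

152587890625


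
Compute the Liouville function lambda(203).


The Liouville function is lambda(k) = (-1)^Omega(k), where Omega(k) counts the prime factors of k with multiplicity.
Factoring: 203 = 7 * 29, so Omega(203) = 2.
lambda(203) = (-1)^2 = 1.

1


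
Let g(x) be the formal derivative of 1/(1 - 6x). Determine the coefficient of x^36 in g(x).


Differentiate termwise: d/dx sum_{k>=0} 6^k x^k = sum_{k>=1} k 6^k x^(k-1) = sum_{j>=0} (j+1) 6^(j+1) x^j.
Equivalently, d/dx [1/(1 - 6x)] = 6/(1 - 6x)^2.
For j = 36: 37 * 6^37 = 37 * 61886548790943213277031694336 = 2289802305264898891250172690432.

2289802305264898891250172690432


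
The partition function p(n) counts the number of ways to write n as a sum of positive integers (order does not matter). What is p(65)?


Using the generating function prod_{k>=1} 1/(1-x^k), we compute p(65).
By dynamic programming over parts 1 through 65:
p(65) = 2012558

2012558


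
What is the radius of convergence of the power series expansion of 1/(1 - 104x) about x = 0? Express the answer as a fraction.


Expanding 1/(1 - 104x) = sum_{k>=0} 104^k x^k, the series converges when |104x| < 1, i.e., |x| < 1/104.
So the radius of convergence is 1/104 = 1/104.

1/104


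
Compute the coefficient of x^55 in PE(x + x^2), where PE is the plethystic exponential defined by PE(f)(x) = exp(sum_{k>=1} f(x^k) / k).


With f(x) = x + x^2, the exponent is sum_{k>=1} (x^k + x^(2k)) / k = -ln(1 - x) - ln(1 - x^2). Exponentiating:
PE(x + x^2) = 1 / ((1 - x)(1 - x^2)).
This is the generating function for partitions of n into parts of size 1 or 2. The number of 2's can be any j in 0..27, and the rest are 1's, so
[x^55] = floor(55/2) + 1 = 28.

28


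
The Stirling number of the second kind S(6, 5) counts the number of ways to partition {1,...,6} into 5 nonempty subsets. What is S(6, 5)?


Using the explicit formula S(n,k) = (1/k!) sum_{j=0}^{k} (-1)^(k-j) C(k,j) j^n:
S(6, 5) = 15
Equivalently, S(n,k) is n! times the coefficient of x^n in the EGF (e^x - 1)^k / k!.

15


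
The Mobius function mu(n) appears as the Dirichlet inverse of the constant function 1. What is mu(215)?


215 = 5 * 43 (all distinct primes).
mu(215) = (-1)^2 = 1

1


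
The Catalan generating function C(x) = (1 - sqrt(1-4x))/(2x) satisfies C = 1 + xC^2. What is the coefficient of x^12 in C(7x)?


Substituting x -> 7x scales the n-th coefficient by 7^n, so [x^12] C(7x) = 7^12 * C_12.
C_12 = C(2*12, 12)/(13) = 2704156/13 = 208012.
So 7^12 * 208012 = 13841287201 * 208012 = 2879153833254412.

2879153833254412


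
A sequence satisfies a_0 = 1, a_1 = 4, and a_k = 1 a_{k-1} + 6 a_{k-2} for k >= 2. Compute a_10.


The characteristic equation is t^2 - 1 t - 6 = 0, with roots r_1 = 3 and r_2 = -2 (so c_1 = r_1 + r_2, c_2 = -r_1 r_2 as required).
One can use the closed form a_n = A r_1^n + B r_2^n, but direct iteration is more reliable:
a_0 = 1, a_1 = 4, a_2 = 10, a_3 = 34, a_4 = 94, a_5 = 298, a_6 = 862, a_7 = 2650, a_8 = 7822, a_9 = 23722, a_10 = 70654.
So a_10 = 70654.

70654


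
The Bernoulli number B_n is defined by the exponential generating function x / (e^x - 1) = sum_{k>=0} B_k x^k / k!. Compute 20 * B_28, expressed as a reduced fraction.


Bernoulli numbers can also be computed recursively via B_0 = 1 and sum_{j=0}^{m} C(m+1, j) B_j = 0 for m >= 1. Odd-index Bernoulli numbers vanish for k >= 3.
Computing B_28 = -23749461029/870, so 20 * B_28 = 20 * -23749461029/870 = -47498922058/87.

-47498922058/87


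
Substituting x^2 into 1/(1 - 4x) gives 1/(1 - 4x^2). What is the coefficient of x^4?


The coefficient of x^(2m) in 1/(1 - 4x^2) is 4^m.
With n = 4 = 2*2, the coefficient is 4^2 = 16.

16


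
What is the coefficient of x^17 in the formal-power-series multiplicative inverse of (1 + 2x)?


The inverse is 1/(1 + 2x). Apply the geometric identity 1/(1 - y) = sum_{k>=0} y^k with y = -2x:
1/(1 + 2x) = sum_{k>=0} (-2)^k x^k.
So the coefficient of x^17 is (-2)^17 = -131072.

-131072


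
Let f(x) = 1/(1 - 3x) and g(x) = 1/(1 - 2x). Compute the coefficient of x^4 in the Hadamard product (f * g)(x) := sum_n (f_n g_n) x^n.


f has coefficients f_k = 3^k and g has coefficients g_k = 2^k, so the Hadamard product has coefficient (f*g)_k = 3^k * 2^k = 6^k.
For k = 4: 6^4 = 1296.

1296


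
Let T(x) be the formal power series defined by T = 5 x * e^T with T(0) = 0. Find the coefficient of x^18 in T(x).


Apply the Lagrange inversion formula: if T = 5 x * phi(T) with phi(t) = e^t, then
[x^n] T = 5^n * (1/n) [t^(n-1)] phi(t)^n = 5^n * (1/n) [t^(n-1)] e^(n t) = 5^n * (1/n) * n^(n-1) / (n-1)! = 5^n * n^(n-1) / n!.
When c = 1 this is the Cayley count of rooted labeled trees on n vertices, divided by n!.
For n = 18: 5^18 * 18^17 / 18! = 3814697265625 * 2185911559738696531968/6402373705728000 = 155143177998596191406250/119119.

155143177998596191406250/119119


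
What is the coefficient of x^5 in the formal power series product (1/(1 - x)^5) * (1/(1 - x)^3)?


Combine the factors: (1/(1 - x)^5) * (1/(1 - x)^3) = 1/(1 - x)^8.
Then use 1/(1 - x)^r = sum_{k>=0} C(k + r - 1, r - 1) x^k with r = 8 and k = 5:
C(12, 7) = 792.

792


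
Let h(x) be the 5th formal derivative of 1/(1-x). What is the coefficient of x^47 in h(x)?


Differentiating 5 times: d^5/dx^5 [1/(1-x)] = 5!/(1-x)^6.
The expansion 1/(1-x)^6 = sum_{k>=0} C(k+5, 5) x^k, so the coefficient of x^n in 5!/(1-x)^6 is 5! * C(n+5, 5).
For n = 47: 120 * C(52, 5) = 120 * 2598960 = 311875200

311875200


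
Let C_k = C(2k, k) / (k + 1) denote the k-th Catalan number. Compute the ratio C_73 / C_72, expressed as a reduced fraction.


Using C_k = (2k)! / (k! (k+1)!), the ratio C_{k+1}/C_k simplifies to
C_{k+1}/C_k = [(2k+2)! / ((k+1)! (k+2)!)] * [k! (k+1)! / (2k)!]
 = (2k+2)(2k+1) / ((k+1)(k+2)) = 2(2k+1) / (k+2).
For k = 72: 2(2*72 + 1) / (72 + 2) = 290/74 = 145/37.

145/37


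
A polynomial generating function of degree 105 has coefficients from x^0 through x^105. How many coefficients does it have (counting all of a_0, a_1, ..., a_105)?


A polynomial of degree 105 takes the form a_0 + a_1 x + ... + a_105 x^105.
The number of coefficients is 105 + 1 = 106.

106


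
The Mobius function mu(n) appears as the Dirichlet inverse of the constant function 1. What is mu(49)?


49 has a squared prime factor, so mu(49) = 0.
Factorization reveals a repeated prime.

0


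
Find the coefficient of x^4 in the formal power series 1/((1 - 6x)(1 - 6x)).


By partial fractions or Cauchy convolution:
The coefficient equals sum_{k=0}^{4} 6^k * 6^(4-k).
= 6480

6480


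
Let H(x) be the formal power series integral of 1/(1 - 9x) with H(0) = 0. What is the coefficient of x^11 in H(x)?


1/(1 - 9x) = sum_{k>=0} 9^k x^k. Integrating termwise with H(0) = 0:
H(x) = sum_{k>=0} 9^k x^(k+1) / (k+1) = sum_{m>=1} 9^(m-1) x^m / m.
For m = 11: 9^10/11 = 3486784401/11 = 3486784401/11.

3486784401/11


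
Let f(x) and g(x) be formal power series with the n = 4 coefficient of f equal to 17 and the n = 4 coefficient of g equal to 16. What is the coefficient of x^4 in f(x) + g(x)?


Addition of formal power series is termwise.
The coefficient of x^4 in f + g = 17 + 16
= 33

33


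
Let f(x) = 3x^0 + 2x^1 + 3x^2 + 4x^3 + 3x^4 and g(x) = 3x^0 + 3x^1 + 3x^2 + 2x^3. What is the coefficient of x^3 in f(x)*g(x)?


Cauchy product at x^3:
3*2 + 2*3 + 3*3 + 4*3
= 33

33


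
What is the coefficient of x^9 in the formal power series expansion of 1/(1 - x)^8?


The negative binomial / multiset identity is
1/(1 - x)^r = sum_{k>=0} C(k + r - 1, r - 1) x^k.
Here r = 8 and k = 9, so the coefficient is
C(9 + 7, 7) = C(16, 7)
= 11440

11440


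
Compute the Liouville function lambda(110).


The Liouville function is lambda(k) = (-1)^Omega(k), where Omega(k) counts the prime factors of k with multiplicity.
Factoring: 110 = 2 * 5 * 11, so Omega(110) = 3.
lambda(110) = (-1)^3 = -1.

-1


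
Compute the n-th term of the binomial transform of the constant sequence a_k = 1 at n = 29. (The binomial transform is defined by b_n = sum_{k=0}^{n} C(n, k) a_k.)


With a_k = 1 for all k, b_n = sum_{k=0}^{n} C(n, k) = 2^n by the binomial theorem.
For n = 29: 2^29 = 536870912.

536870912


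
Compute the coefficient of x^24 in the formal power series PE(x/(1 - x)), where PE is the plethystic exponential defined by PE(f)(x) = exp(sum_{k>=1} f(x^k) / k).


For f(x) = x/(1 - x) we have
sum_{k>=1} f(x^k) / k = sum_{k>=1} (1/k) * x^k / (1 - x^k) = sum_{k, m >= 1} x^(k m) / k,
which after exponentiating simplifies to
PE(x/(1 - x)) = prod_{k>=1} 1 / (1 - x^k).
This is the generating function for the partition function p(n), so the coefficient of x^24 is p(24).
Computing p(24) by dynamic programming over parts 1, 2, ..., 24: p(24) = 1575.

1575


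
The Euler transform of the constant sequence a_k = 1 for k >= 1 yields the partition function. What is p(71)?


The Euler transform converts the sequence a_k = 1 into the number of integer partitions.
Using the recurrence or dynamic programming:
p(71) = 4697205

4697205


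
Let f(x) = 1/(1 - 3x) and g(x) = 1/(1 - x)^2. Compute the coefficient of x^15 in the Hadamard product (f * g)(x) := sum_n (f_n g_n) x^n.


f has coefficients f_k = 3^k. For g = 1/(1 - x)^2 the coefficient is g_k = C(k + 1, 1) = k + 1. The Hadamard coefficient is (f * g)_k = 3^k * (k + 1).
For k = 15: 3^15 * 16 = 14348907 * 16 = 229582512.

229582512


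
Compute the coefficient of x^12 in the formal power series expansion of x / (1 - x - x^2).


Let f(x) = sum_{k>=0} a_k x^k. Multiplying f(x) * (1 - x - x^2) = x and matching coefficients gives a_0 = 0, a_1 = 1, and a_k = a_{k-1} + a_{k-2} for k >= 2. These are the Fibonacci numbers F_k.
Iterating from F_0 = 0, F_1 = 1:
F_0=0, F_1=1, F_2=1, F_3=2, F_4=3, F_5=5, F_6=8, F_7=13, F_8=21, F_9=34, ...
F_12 = 144.

144


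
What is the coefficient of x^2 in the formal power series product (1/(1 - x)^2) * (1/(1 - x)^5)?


Combine the factors: (1/(1 - x)^2) * (1/(1 - x)^5) = 1/(1 - x)^7.
Then use 1/(1 - x)^r = sum_{k>=0} C(k + r - 1, r - 1) x^k with r = 7 and k = 2:
C(8, 6) = 28.

28


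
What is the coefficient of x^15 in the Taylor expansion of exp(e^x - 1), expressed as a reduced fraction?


exp(e^x - 1) = sum_{k>=0} Bell_k x^k / k!, where Bell_k is the k-th Bell number.
So the coefficient of x^15 is Bell_15 / 15!.
Computing: Bell_15 = 1382958545 and 15! = 1307674368000, giving
1382958545/1307674368000 = 276591709/261534873600.

276591709/261534873600


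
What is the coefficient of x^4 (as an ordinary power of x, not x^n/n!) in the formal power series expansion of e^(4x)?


The exponential series is e^y = sum_{k>=0} y^k / k!. Substituting y = 4x gives
e^(4x) = sum_{k>=0} 4^k x^k / k!.
So the coefficient of x^n is a^n/n! with a = 4, n = 4:
4^4 / 4! = 256/24 = 32/3

32/3


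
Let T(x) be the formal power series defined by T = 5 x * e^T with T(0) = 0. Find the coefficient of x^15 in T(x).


Apply the Lagrange inversion formula: if T = 5 x * phi(T) with phi(t) = e^t, then
[x^n] T = 5^n * (1/n) [t^(n-1)] phi(t)^n = 5^n * (1/n) [t^(n-1)] e^(n t) = 5^n * (1/n) * n^(n-1) / (n-1)! = 5^n * n^(n-1) / n!.
When c = 1 this is the Cayley count of rooted labeled trees on n vertices, divided by n!.
For n = 15: 5^15 * 15^14 / 15! = 30517578125 * 29192926025390625/1307674368000 = 9776651859283447265625/14350336.

9776651859283447265625/14350336


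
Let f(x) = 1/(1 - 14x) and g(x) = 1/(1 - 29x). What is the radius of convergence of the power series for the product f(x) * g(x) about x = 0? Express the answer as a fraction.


The radius of 1/(1 - 14x) is 1/14 (nearest singularity at x = 1/14), and the radius of 1/(1 - 29x) is 1/29.
The product f(x)*g(x) = 1/((1 - 14x)(1 - 29x)) has singularities at both 1/14 and 1/29, so its radius of convergence is the distance to the nearest one:
min(1/14, 1/29) = 1/29.

1/29


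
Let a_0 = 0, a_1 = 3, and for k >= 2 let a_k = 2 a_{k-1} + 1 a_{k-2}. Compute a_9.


Iterating the recurrence forward:
a_0 = 0
a_1 = 3
a_2 = 2*3 + 1*0 = 6
a_3 = 2*6 + 1*3 = 15
a_4 = 2*15 + 1*6 = 36
a_5 = 2*36 + 1*15 = 87
a_6 = 2*87 + 1*36 = 210
a_7 = 2*210 + 1*87 = 507
a_8 = 2*507 + 1*210 = 1224
a_9 = 2*1224 + 1*507 = 2955
So a_9 = 2955.

2955


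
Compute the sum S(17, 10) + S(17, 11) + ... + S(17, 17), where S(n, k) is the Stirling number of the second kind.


By definition, S(n, k) counts partitions of an n-set into exactly k nonempty blocks.
Computing row n = 17 for k = 10..17:
S(17, k): 2758334150, 512060978, 62022324, 4910178, 249900, 7820, 136, 1
Sum = 3337585487.

3337585487


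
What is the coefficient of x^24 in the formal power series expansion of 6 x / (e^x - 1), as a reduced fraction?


The exponential generating function for Bernoulli numbers is
x / (e^x - 1) = sum_{k>=0} B_k x^k / k!.
So the coefficient of x^24 in 6 x / (e^x - 1) is 6 B_24 / 24!.
Computing: B_24 = -236364091/2730, 24! = 620448401733239439360000, giving
6 * -236364091/2730 / 620448401733239439360000 = -236364091/282304022788623944908800000.

-236364091/282304022788623944908800000


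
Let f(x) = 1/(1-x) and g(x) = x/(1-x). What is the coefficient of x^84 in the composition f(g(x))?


First simplify the composition: f(g(x)) = 1/(1 - x/(1-x)) = (1-x)/((1-x) - x) = (1-x)/(1-2x).
Now extract the coefficient. Write (1-x)/(1-2x) = 1/(1-2x) - x/(1-2x).
The coefficient of x^n in 1/(1-2x) is 2^n, and in x/(1-2x) is 2^(n-1) (for n >= 1).
So the coefficient of x^84 is 2^84 - 2^83 = 19342813113834066795298816 - 9671406556917033397649408 = 9671406556917033397649408.

9671406556917033397649408


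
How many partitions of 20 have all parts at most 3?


Using the generating function (1-x)^(-1)(1-x^2)^(-1)(1-x^3)^(-1),
the coefficient of x^20 counts these restricted partitions.
Result = 44

44


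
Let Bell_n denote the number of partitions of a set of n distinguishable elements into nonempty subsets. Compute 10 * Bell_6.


Bell_6 can be computed from the Bell triangle or from Dobinski's identity Bell_n = (1/e) * sum_{k>=0} k^n / k!.
Computing Bell_6 = 203.
Then 10 * 203 = 2030.

2030


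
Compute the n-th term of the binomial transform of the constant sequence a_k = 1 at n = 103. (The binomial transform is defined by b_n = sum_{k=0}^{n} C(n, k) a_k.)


With a_k = 1 for all k, b_n = sum_{k=0}^{n} C(n, k) = 2^n by the binomial theorem.
For n = 103: 2^103 = 10141204801825835211973625643008.

10141204801825835211973625643008


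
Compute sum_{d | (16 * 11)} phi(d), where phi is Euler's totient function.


First, 16 * 11 = 176. One classical identity is sum_{d | n} phi(d) = n (each k in [1, n] has a unique gcd with n, and among the k's with gcd(k, n) = n/d there are phi(d) of them). So the sum equals 176. We also verify directly:
Divisors of 176: 1, 2, 4, 8, 11, 16, 22, 44, 88, 176.
phi values: 1, 1, 2, 4, 10, 8, 10, 20, 40, 80.
Sum = 176.

176


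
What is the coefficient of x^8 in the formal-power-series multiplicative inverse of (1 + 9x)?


The inverse is 1/(1 + 9x). Apply the geometric identity 1/(1 - y) = sum_{k>=0} y^k with y = -9x:
1/(1 + 9x) = sum_{k>=0} (-9)^k x^k.
So the coefficient of x^8 is (-9)^8 = 43046721.

43046721


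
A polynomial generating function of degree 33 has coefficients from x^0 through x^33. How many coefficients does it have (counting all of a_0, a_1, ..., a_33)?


A polynomial of degree 33 takes the form a_0 + a_1 x + ... + a_33 x^33.
The number of coefficients is 33 + 1 = 34.

34


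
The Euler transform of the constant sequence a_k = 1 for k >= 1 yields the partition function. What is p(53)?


The Euler transform converts the sequence a_k = 1 into the number of integer partitions.
Using the recurrence or dynamic programming:
p(53) = 329931

329931


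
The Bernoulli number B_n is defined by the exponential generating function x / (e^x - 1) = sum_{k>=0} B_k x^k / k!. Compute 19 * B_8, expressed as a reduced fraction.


Bernoulli numbers can also be computed recursively via B_0 = 1 and sum_{j=0}^{m} C(m+1, j) B_j = 0 for m >= 1. Odd-index Bernoulli numbers vanish for k >= 3.
Computing B_8 = -1/30, so 19 * B_8 = 19 * -1/30 = -19/30.

-19/30


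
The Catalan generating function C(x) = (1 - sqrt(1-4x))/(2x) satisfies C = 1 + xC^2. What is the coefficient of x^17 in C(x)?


Substituting x -> x scales the n-th coefficient by 1, so [x^17] C(x) = C_17.
C_17 = C(2*17, 17)/(18) = 2333606220/18 = 129644790.
= 129644790.

129644790


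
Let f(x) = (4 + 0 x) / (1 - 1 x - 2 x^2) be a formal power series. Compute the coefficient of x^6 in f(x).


Write f(x) = sum_{k>=0} a_k x^k. Multiplying both sides by 1 - 1 x - 2 x^2 gives
(1 - 1 x - 2 x^2) sum_{k>=0} a_k x^k = 4 + 0 x.
Matching coefficients:
 x^0: a_0 = 4
 x^1: a_1 - 1 a_0 = 0  =>  a_1 = 1*4 + 0 = 4
 x^k (k >= 2): a_k = 1 a_{k-1} + 2 a_{k-2}.
Iterating: a_2 = 12, a_3 = 20, a_4 = 44, a_5 = 84, a_6 = 172.
So the coefficient of x^6 is 172.

172


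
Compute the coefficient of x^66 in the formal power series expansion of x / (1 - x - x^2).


Let f(x) = sum_{k>=0} a_k x^k. Multiplying f(x) * (1 - x - x^2) = x and matching coefficients gives a_0 = 0, a_1 = 1, and a_k = a_{k-1} + a_{k-2} for k >= 2. These are the Fibonacci numbers F_k.
Iterating from F_0 = 0, F_1 = 1:
F_0=0, F_1=1, F_2=1, F_3=2, F_4=3, F_5=5, F_6=8, F_7=13, F_8=21, F_9=34, ...
F_66 = 27777890035288.

27777890035288


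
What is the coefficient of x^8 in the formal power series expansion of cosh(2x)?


The Maclaurin series is cosh(t) = sum_{m>=0} t^(2m) / (2m)!, so substituting t = 2x, only even powers of x are nonzero, with coefficient of x^(2m) equal to 2^(2m) / (2m)!.
For x^8 the coefficient is 2^8/8! = 256/40320 = 2/315.

2/315


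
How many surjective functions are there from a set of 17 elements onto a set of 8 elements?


By inclusion-exclusion on which target elements are missed, the number of surjections from an n-set onto a k-set is
surj(n, k) = sum_{j=0}^{k} (-1)^j C(k, j) (k - j)^n.
Equivalently surj(n, k) = k! * S(n, k), where S(n, k) is the Stirling number of the second kind.
For n = 17, k = 8:
S(17, 8) = 20415995028, so
surj = 8! * 20415995028 = 40320 * 20415995028 = 823172919528960.

823172919528960


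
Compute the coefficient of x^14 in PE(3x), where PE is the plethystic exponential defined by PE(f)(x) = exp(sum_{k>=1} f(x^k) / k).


With f(x) = 3x, the exponent is sum_{k>=1} 3 x^k / k = 3 * (-ln(1 - x)). Exponentiating:
PE(3x) = exp(-3 ln(1 - x)) = 1/(1 - x)^3.
By the negative binomial expansion, [x^n] 1/(1 - x)^3 = C(n + 2, 2).
For n = 14: C(16, 2) = 120.

120


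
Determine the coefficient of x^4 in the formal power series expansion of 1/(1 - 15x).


The geometric series identity gives 1/(1 - c x) = sum_{k>=0} c^k x^k, so the coefficient of x^k is c^k.
Here c = 15 and k = 4.
Computing: 15^4 = 50625

50625


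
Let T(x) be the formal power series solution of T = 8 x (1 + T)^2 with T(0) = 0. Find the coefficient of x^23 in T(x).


Apply the Lagrange inversion formula: if T = 8 x * phi(T) with phi(t) = (1 + t)^2, then [x^n] T = 8^n * (1/n) [t^(n-1)] phi(t)^n = 8^n * (1/n) [t^(n-1)] (1 + t)^(2n) = 8^n * (1/n) C(2n, n-1).
Using the identity C(2n, n-1) = C(2n, n) * n / (n+1), the unscaled factor equals C(2n, n) / (n+1) = C_n, the n-th Catalan number.
For n = 23: C_23 = C(46, 23) / 24 = 8233430727600/24 = 343059613650.
With the 8^23 = 590295810358705651712 factor, the coefficient is 590295810358705651712 * 343059613650 = 202506652640871228790390181068800.

202506652640871228790390181068800


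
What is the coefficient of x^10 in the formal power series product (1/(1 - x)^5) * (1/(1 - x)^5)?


Combine the factors: (1/(1 - x)^5) * (1/(1 - x)^5) = 1/(1 - x)^10.
Then use 1/(1 - x)^r = sum_{k>=0} C(k + r - 1, r - 1) x^k with r = 10 and k = 10:
C(19, 9) = 92378.

92378


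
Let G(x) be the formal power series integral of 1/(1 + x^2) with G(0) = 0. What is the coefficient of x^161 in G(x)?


1/(1 + x^2) = sum_{j>=0} (-1)^j x^(2j). Integrating termwise with G(0) = 0:
G(x) = sum_{j>=0} (-1)^j x^(2j+1) / (2j+1) = arctan(x).
Only odd powers are nonzero. For x^161 write 161 = 2*80 + 1, giving
(-1)^80 / 161 = 1/161 = 1/161.

1/161


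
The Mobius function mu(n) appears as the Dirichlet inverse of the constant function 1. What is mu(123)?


123 = 3 * 41 (all distinct primes).
mu(123) = (-1)^2 = 1

1


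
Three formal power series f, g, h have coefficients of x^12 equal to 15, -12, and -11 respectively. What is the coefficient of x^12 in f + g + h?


Series addition is componentwise:
15 + -12 + -11
= -8

-8


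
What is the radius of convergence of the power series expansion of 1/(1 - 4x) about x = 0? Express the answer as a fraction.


Expanding 1/(1 - 4x) = sum_{k>=0} 4^k x^k, the series converges when |4x| < 1, i.e., |x| < 1/4.
So the radius of convergence is 1/4 = 1/4.

1/4


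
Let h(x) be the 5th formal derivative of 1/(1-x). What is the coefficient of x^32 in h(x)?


Differentiating 5 times: d^5/dx^5 [1/(1-x)] = 5!/(1-x)^6.
The expansion 1/(1-x)^6 = sum_{k>=0} C(k+5, 5) x^k, so the coefficient of x^n in 5!/(1-x)^6 is 5! * C(n+5, 5).
For n = 32: 120 * C(37, 5) = 120 * 435897 = 52307640

52307640


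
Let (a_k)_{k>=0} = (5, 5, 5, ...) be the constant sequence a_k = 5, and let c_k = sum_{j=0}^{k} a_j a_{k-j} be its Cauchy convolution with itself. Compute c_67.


Since a_j = 5 for all j >= 0, the convolution sum becomes
c_k = sum_{j=0}^{k} 5 * 5 = 25 * (k + 1).
Equivalently, the generating function of (a_k) is 5/(1 - x) and its square is 25/(1 - x)^2 = sum_{k>=0} 25(k + 1) x^k.
For k = 67: 25 * 68 = 1700.

1700


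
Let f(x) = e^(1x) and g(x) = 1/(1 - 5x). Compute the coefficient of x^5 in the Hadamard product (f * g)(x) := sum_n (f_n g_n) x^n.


Expanding: f_k = 1^k/k! (from e^(1x)) and g_k = 5^k (from 1/(1 - 5x)). So the Hadamard coefficient (f * g)_k = 1^k 5^k / k! = (5)^k / k!.
For k = 5: 5^5/5! = 3125/120 = 625/24.

625/24


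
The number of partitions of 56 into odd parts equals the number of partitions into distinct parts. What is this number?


Computing partitions of 56 into odd parts (1, 3, 5, ...):
Using the generating function prod_{k>=0} 1/(1-x^(2k+1)),
the count is 7108

7108


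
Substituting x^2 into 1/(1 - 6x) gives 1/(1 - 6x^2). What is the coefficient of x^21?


Since 1/(1 - 6x^2) only has even powers of x,
the coefficient of x^21 (odd) is 0.

0


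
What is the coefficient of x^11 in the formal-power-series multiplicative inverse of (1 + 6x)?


The inverse is 1/(1 + 6x). Apply the geometric identity 1/(1 - y) = sum_{k>=0} y^k with y = -6x:
1/(1 + 6x) = sum_{k>=0} (-6)^k x^k.
So the coefficient of x^11 is (-6)^11 = -362797056.

-362797056


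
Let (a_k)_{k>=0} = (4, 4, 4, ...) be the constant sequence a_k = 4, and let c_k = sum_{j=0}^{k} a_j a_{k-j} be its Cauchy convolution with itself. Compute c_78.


Since a_j = 4 for all j >= 0, the convolution sum becomes
c_k = sum_{j=0}^{k} 4 * 4 = 16 * (k + 1).
Equivalently, the generating function of (a_k) is 4/(1 - x) and its square is 16/(1 - x)^2 = sum_{k>=0} 16(k + 1) x^k.
For k = 78: 16 * 79 = 1264.

1264
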